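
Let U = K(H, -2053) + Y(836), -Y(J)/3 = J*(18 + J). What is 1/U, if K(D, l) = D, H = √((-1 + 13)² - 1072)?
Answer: -267729/573430539644 - I*√58/1146861079288 ≈ -4.6689e-7 - 6.6405e-12*I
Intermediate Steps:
Y(J) = -3*J*(18 + J)
H = 4*I*√58 (H = √(12² - 1072) = √(144 - 1072) = √(-928) = 4*I*√58 ≈ 30.463*I)
U = -2141832 + 4*I*√58 (U = 4*I*√58 - 3*836*(18 + 836) = 4*I*√58 - 3*836*854 = 4*I*√58 - 2141832 = -2141832 + 4*I*√58 ≈ -2.1418e+6 + 30.463*I)
1/U = 1/(-2141832 + 4*I*√58)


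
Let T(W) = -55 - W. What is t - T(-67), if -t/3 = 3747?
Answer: -11253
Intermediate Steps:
t = -11241 (t = -3*3747 = -11241)
t - T(-67) = -11241 - (-55 - 1*(-67)) = -11241 - (-55 + 67) = -11241 - 1*12 = -11241 - 12 = -11253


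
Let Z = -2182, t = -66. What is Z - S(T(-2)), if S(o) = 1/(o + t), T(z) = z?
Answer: -148375/68 ≈ -2182.0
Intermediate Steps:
S(o) = 1/(-66 + o) (S(o) = 1/(o - 66) = 1/(-66 + o))
Z - S(T(-2)) = -2182 - 1/(-66 - 2) = -2182 - 1/(-68) = -2182 - 1*(-1/68) = -2182 + 1/68 = -148375/68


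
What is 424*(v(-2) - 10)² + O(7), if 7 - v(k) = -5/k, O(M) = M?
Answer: 12833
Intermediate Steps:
v(k) = 7 + 5/k (v(k) = 7 - (-5)/k = 7 + 5/k)
424*(v(-2) - 10)² + O(7) = 424*((7 + 5/(-2)) - 10)² + 7 = 424*((7 + 5*(-½)) - 10)² + 7 = 424*((7 - 5/2) - 10)² + 7 = 424*(9/2 - 10)² + 7 = 424*(-11/2)² + 7 = 424*(121/4) + 7 = 12826 + 7 = 12833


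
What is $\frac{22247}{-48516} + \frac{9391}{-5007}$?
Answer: $- \frac{189001495}{80973204} \approx -2.3341$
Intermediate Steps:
$\frac{22247}{-48516} + \frac{9391}{-5007} = 22247 \left(- \frac{1}{48516}\right) + 9391 \left(- \frac{1}{5007}\right) = - \frac{22247}{48516} - \frac{9391}{5007} = - \frac{189001495}{80973204}$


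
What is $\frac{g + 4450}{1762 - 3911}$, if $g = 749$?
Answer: $- \frac{5199}{2149} \approx -2.4193$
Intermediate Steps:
$\frac{g + 4450}{1762 - 3911} = \frac{749 + 4450}{1762 - 3911} = \frac{5199}{-2149} = 5199 \left(- \frac{1}{2149}\right) = - \frac{5199}{2149}$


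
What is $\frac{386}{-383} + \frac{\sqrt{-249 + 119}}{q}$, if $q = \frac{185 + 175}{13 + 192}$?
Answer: $- \frac{386}{383} + \frac{41 i \sqrt{130}}{72} \approx -1.0078 + 6.4927 i$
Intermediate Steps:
$q = \frac{72}{41}$ ($q = \frac{360}{205} = 360 \cdot \frac{1}{205} = \frac{72}{41} \approx 1.7561$)
$\frac{386}{-383} + \frac{\sqrt{-249 + 119}}{q} = \frac{386}{-383} + \frac{\sqrt{-249 + 119}}{\frac{72}{41}} = 386 \left(- \frac{1}{383}\right) + \sqrt{-130} \cdot \frac{41}{72} = - \frac{386}{383} + i \sqrt{130} \cdot \frac{41}{72} = - \frac{386}{383} + \frac{41 i \sqrt{130}}{72}$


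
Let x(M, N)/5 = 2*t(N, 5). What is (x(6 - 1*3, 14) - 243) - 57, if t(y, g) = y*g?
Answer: 400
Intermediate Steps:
t(y, g) = g*y
x(M, N) = 50*N (x(M, N) = 5*(2*(5*N)) = 5*(10*N) = 50*N)
(x(6 - 1*3, 14) - 243) - 57 = (50*14 - 243) - 57 = (700 - 243) - 57 = 457 - 57 = 400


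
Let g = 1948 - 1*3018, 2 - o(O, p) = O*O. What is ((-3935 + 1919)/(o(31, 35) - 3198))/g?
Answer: -1008/2223995 ≈ -0.00045324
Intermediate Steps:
o(O, p) = 2 - O² (o(O, p) = 2 - O*O = 2 - O²)
g = -1070 (g = 1948 - 3018 = -1070)
((-3935 + 1919)/(o(31, 35) - 3198))/g = ((-3935 + 1919)/((2 - 1*31²) - 3198))/(-1070) = -2016/((2 - 1*961) - 3198)*(-1/1070) = -2016/((2 - 961) - 3198)*(-1/1070) = -2016/(-959 - 3198)*(-1/1070) = -2016/(-4157)*(-1/1070) = -2016*(-1/4157)*(-1/1070) = (2016/4157)*(-1/1070) = -1008/2223995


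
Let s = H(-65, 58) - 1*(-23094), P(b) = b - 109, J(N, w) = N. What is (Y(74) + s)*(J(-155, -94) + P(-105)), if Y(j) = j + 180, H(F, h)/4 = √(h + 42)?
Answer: -8630172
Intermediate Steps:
P(b) = -109 + b
H(F, h) = 4*√(42 + h) (H(F, h) = 4*√(h + 42) = 4*√(42 + h))
Y(j) = 180 + j
s = 23134 (s = 4*√(42 + 58) - 1*(-23094) = 4*√100 + 23094 = 4*10 + 23094 = 40 + 23094 = 23134)
(Y(74) + s)*(J(-155, -94) + P(-105)) = ((180 + 74) + 23134)*(-155 + (-109 - 105)) = (254 + 23134)*(-155 - 214) = 23388*(-369) = -8630172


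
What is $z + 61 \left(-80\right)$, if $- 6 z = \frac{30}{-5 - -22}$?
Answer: $- \frac{82965}{17} \approx -4880.3$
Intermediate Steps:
$z = - \frac{5}{17}$ ($z = - \frac{30 \frac{1}{-5 - -22}}{6} = - \frac{30 \frac{1}{-5 + 22}}{6} = - \frac{30 \cdot \frac{1}{17}}{6} = \left(- \frac{1}{6}\right) \frac{30}{17} = - \frac{5}{17} \approx -0.29412$)
$z + 61 \left(-80\right) = - \frac{5}{17} + 61 \left(-80\right) = - \frac{5}{17} - 4880 = - \frac{82965}{17}$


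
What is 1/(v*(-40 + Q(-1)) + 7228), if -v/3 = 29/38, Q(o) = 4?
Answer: 19/138898 ≈ 0.00013679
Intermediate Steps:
v = -87/38 ≈ -2.2895
1/(v*(-40 + Q(-1)) + 7228) = 1/(-87*(-40 + 4)/38 + 7228) = 1/(-87/38*(-36) + 7228) = 1/(1566/19 + 7228) = 1/(138898/19) = 19/138898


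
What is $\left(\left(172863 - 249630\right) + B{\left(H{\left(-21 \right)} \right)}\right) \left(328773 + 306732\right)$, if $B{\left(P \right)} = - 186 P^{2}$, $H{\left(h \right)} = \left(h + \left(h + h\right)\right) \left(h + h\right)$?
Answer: $-827631852184215$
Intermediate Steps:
$H{\left(h \right)} = 6 h^{2}$ ($H{\left(h \right)} = \left(h + 2 h\right) 2 h = 3 h 2 h = 6 h^{2}$)
$\left(\left(172863 - 249630\right) + B{\left(H{\left(-21 \right)} \right)}\right) \left(328773 + 306732\right) = \left(\left(172863 - 249630\right) - 186 \left(6 \left(-21\right)^{2}\right)^{2}\right) \left(328773 + 306732\right) = \left(\left(172863 - 249630\right) - 186 \left(6 \cdot 441\right)^{2}\right) 635505 = \left(-76767 - 186 \cdot 2646^{2}\right) 635505 = \left(-76767 - 1302244776\right) 635505 = \left(-1302321543\right) 635505 = -827631852184215$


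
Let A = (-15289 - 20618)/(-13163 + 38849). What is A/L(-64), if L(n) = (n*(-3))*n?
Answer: 11969/105209856 ≈ 0.00011376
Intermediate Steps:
A = -11969/8562 (A = -35907/25686 = -35907*1/25686 = -11969/8562 ≈ -1.3979)
L(n) = -3*n² (L(n) = (-3*n)*n = -3*n²)
A/L(-64) = -11969/(8562*((-3*(-64)²))) = -11969/(8562*((-3*4096))) = -11969/8562/(-12288) = -11969/8562*(-1/12288) = 11969/105209856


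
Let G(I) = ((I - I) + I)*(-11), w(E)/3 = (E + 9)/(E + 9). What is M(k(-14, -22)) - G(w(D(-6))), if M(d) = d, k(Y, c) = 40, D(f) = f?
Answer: 73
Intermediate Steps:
w(E) = 3 (w(E) = 3*((E + 9)/(E + 9)) = 3*((9 + E)/(9 + E)) = 3*1 = 3)
G(I) = -11*I (G(I) = (0 + I)*(-11) = I*(-11) = -11*I)
M(k(-14, -22)) - G(w(D(-6))) = 40 - (-11)*3 = 40 - 1*(-33) = 40 + 33 = 73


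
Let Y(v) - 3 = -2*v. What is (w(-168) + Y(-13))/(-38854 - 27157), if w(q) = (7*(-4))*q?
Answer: -4733/66011 ≈ -0.071700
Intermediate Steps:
Y(v) = 3 - 2*v
w(q) = -28*q
(w(-168) + Y(-13))/(-38854 - 27157) = (-28*(-168) + (3 - 2*(-13)))/(-38854 - 27157) = (4704 + (3 + 26))/(-66011) = (4704 + 29)*(-1/66011) = 4733*(-1/66011) = -4733/66011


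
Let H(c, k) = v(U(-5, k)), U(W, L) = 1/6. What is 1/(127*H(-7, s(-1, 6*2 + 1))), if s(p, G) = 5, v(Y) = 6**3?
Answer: 1/27432 ≈ 3.6454e-5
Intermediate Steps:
U(W, L) = 1/6
v(Y) = 216
H(c, k) = 216
1/(127*H(-7, s(-1, 6*2 + 1))) = 1/(127*216) = 1/27432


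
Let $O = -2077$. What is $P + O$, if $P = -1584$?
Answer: $-3661$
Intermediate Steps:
$P + O = -1584 - 2077 = -3661$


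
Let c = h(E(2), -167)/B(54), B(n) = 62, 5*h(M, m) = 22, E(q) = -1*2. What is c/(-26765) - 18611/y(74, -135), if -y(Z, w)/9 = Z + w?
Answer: -77209135364/2277567675 ≈ -33.900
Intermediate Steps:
y(Z, w) = -9*Z - 9*w (y(Z, w) = -9*(Z + w) = -9*Z - 9*w)
E(q) = -2
h(M, m) = 22/5 (h(M, m) = (⅕)*22 = 22/5)
c = 11/155 (c = (22/5)/62 = (22/5)*(1/62) = 11/155 ≈ 0.070968)
c/(-26765) - 18611/y(74, -135) = (11/155)/(-26765) - 18611/(-9*74 - 9*(-135)) = (11/155)*(-1/26765) - 18611/(-666 + 1215) = -11/4148575 - 18611/549 = -77209135364/2277567675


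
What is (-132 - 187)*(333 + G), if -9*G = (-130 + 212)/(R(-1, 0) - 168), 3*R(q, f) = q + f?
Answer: -160960063/1515 ≈ -1.0624e+5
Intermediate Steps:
R(q, f) = f/3 + q/3 (R(q, f) = (q + f)/3 = (f + q)/3 = f/3 + q/3)
G = 82/1515 (G = -(-130 + 212)/(9*(((⅓)*0 + (⅓)*(-1)) - 168)) = -82/(9*((0 - ⅓) - 168)) = -82/(9*(-⅓ - 168)) = -82/(9*(-505/3)) = -82*(-3)/(9*505) = -⅑*(-246/505) = 82/1515 ≈ 0.054125)
(-132 - 187)*(333 + G) = (-132 - 187)*(333 + 82/1515) = -319*504577/1515 = -160960063/1515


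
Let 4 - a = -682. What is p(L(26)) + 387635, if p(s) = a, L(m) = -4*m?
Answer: 388321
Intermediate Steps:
a = 686 (a = 4 - 1*(-682) = 4 + 682 = 686)
p(s) = 686
p(L(26)) + 387635 = 686 + 387635 = 388321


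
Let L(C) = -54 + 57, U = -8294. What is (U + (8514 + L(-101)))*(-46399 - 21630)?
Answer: -15170467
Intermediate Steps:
L(C) = 3
(U + (8514 + L(-101)))*(-46399 - 21630) = (-8294 + (8514 + 3))*(-46399 - 21630) = (-8294 + 8517)*(-68029) = 223*(-68029) = -15170467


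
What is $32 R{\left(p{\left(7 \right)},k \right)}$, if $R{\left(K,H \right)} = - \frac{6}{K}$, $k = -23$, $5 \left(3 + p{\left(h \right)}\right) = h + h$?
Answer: $960$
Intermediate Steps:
$p{\left(h \right)} = -3 + \frac{2 h}{5}$ ($p{\left(h \right)} = -3 + \frac{h + h}{5} = -3 + \frac{2 h}{5}$)
$32 R{\left(p{\left(7 \right)},k \right)} = 32 \left(- \frac{6}{-3 + \frac{2}{5} \cdot 7}\right) = 32 \left(- \frac{6}{-3 + \frac{14}{5}}\right) = 32 \left(- \frac{6}{- \frac{1}{5}}\right) = 32 \left(\left(-6\right) \left(-5\right)\right) = 32 \cdot 30 = 960$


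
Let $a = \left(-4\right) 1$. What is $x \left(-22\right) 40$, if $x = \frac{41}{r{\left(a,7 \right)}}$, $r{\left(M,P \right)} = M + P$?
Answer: $- \frac{36080}{3} \approx -12027.0$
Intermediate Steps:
$a = -4$
$x = \frac{41}{3}$ ($x = \frac{41}{-4 + 7} = \frac{41}{3} \approx 13.667$)
$x \left(-22\right) 40 = \frac{41}{3} \left(-22\right) 40 = \left(- \frac{902}{3}\right) 40 = - \frac{36080}{3}$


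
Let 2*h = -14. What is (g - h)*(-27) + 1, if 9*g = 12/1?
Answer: -224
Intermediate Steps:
h = -7 (h = (½)*(-14) = -7)
g = 4/3 (g = (12/1)/9 = (12*1)/9 = (⅑)*12 = 4/3 ≈ 1.3333)
(g - h)*(-27) + 1 = (4/3 - 1*(-7))*(-27) + 1 = (4/3 + 7)*(-27) + 1 = (25/3)*(-27) + 1 = -225 + 1 = -224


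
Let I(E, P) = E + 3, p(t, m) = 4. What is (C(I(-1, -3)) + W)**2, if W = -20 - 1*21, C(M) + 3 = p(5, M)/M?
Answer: 1764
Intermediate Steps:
I(E, P) = 3 + E
C(M) = -3 + 4/M
W = -41 (W = -20 - 21 = -41)
(C(I(-1, -3)) + W)**2 = ((-3 + 4/(3 - 1)) - 41)**2 = ((-3 + 4/2) - 41)**2 = ((-3 + 4*(1/2)) - 41)**2 = ((-3 + 2) - 41)**2 = (-1 - 41)**2 = (-42)**2 = 1764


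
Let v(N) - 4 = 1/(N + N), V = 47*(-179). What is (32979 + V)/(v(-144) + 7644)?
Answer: 7075008/2202623 ≈ 3.2121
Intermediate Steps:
V = -8413
v(N) = 4 + 1/(2*N) (v(N) = 4 + 1/(N + N) = 4 + 1/(2*N))
(32979 + V)/(v(-144) + 7644) = (32979 - 8413)/((4 + (1/2)/(-144)) + 7644) = 24566/((4 + (1/2)*(-1/144)) + 7644) = 24566/((4 - 1/288) + 7644) = 24566/(1151/288 + 7644) = 24566/(2202623/288) = 24566*(288/2202623) = 7075008/2202623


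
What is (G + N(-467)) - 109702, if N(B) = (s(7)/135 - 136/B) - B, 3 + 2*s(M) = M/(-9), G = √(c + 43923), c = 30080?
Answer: -61980327874/567405 + √74003 ≈ -1.0896e+5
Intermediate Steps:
G = √74003 (G = √(30080 + 43923) = √74003 ≈ 272.04)
s(M) = -3/2 - M/18 (s(M) = -3/2 + (M/(-9))/2 = -3/2 + (M*(-⅑))/2 = -3/2 + (-M/9)/2 = -3/2 - M/18)
N(B) = -17/1215 - B - 136/B (N(B) = ((-3/2 - 1/18*7)/135 - 136/B) - B = ((-3/2 - 7/18)*(1/135) - 136/B) - B = (-17/9*1/135 - 136/B) - B = (-17/1215 - 136/B) - B = -17/1215 - B - 136/B)
(G + N(-467)) - 109702 = (√74003 + (-17/1215 - 1*(-467) - 136/(-467))) - 109702 = (√74003 + (-17/1215 + 467 - 136*(-1/467))) - 109702 = (√74003 + (-17/1215 + 467 + 136/467)) - 109702 = (√74003 + 265135436/567405) - 109702 = (265135436/567405 + √74003) - 109702 = -61980327874/567405 + √74003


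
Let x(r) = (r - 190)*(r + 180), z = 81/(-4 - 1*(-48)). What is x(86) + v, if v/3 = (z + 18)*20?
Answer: -291209/11 ≈ -26474.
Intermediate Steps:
z = 81/44 (z = 81/(-4 + 48) = 81/44 ≈ 1.8409)
v = 13095/11 (v = 3*((81/44 + 18)*20) = 3*((873/44)*20) = 3*(4365/11) = 13095/11 ≈ 1190.5)
x(r) = (-190 + r)*(180 + r)
x(86) + v = (-34200 + 86**2 - 10*86) + 13095/11 = (-34200 + 7396 - 860) + 13095/11 = -27664 + 13095/11 = -291209/11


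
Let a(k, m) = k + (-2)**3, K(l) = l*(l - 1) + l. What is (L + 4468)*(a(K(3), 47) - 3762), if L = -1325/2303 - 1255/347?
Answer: -13416284136428/799141 ≈ -1.6788e+7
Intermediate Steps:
L = -3350040/799141 (L = -1325*1/2303 - 1255*1/347 = -1325/2303 - 1255/347 = -3350040/799141 ≈ -4.1920)
K(l) = l + l*(-1 + l) (K(l) = l*(-1 + l) + l = l + l*(-1 + l))
a(k, m) = -8 + k (a(k, m) = k - 8 = -8 + k)
(L + 4468)*(a(K(3), 47) - 3762) = (-3350040/799141 + 4468)*((-8 + 3**2) - 3762) = 3567211948*((-8 + 9) - 3762)/799141 = 3567211948*(1 - 3762)/799141 = (3567211948/799141)*(-3761) = -13416284136428/799141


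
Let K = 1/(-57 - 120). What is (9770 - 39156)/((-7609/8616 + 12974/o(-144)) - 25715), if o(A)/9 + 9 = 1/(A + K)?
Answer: 87190203591792/76775601324679 ≈ 1.1357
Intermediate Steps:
K = -1/177 (K = 1/(-177) = -1/177 ≈ -0.0056497)
o(A) = -81 + 9/(-1/177 + A) (o(A) = -81 + 9/(A - 1/177) = -81 + 9/(-1/177 + A))
(9770 - 39156)/((-7609/8616 + 12974/o(-144)) - 25715) = (9770 - 39156)/((-7609/8616 + 12974/((27*(62 - 531*(-144))/(-1 + 177*(-144))))) - 25715) = -29386/((-7609*1/8616 + 12974/((27*(62 + 76464)/(-1 - 25488)))) - 25715) = -29386/((-7609/8616 + 12974/((27*76526/(-25489)))) - 25715) = -29386/((-7609/8616 + 12974/((27*(-1/25489)*76526))) - 25715) = -29386/((-7609/8616 + 12974/(-2066202/25489)) - 25715) = -29386/((-7609/8616 + 12974*(-25489/2066202)) - 25715) = -29386/((-7609/8616 - 165347143/1033101) - 25715) = -29386/(-477497283199/2967066072 - 25715) = -29386/(-76775601324679/2967066072) = -29386*(-2967066072/76775601324679) = 87190203591792/76775601324679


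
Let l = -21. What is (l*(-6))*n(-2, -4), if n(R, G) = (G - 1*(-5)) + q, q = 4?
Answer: 630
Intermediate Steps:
n(R, G) = 9 + G (n(R, G) = (G - 1*(-5)) + 4 = (G + 5) + 4 = (5 + G) + 4 = 9 + G)
(l*(-6))*n(-2, -4) = (-21*(-6))*(9 - 4) = 126*5 = 630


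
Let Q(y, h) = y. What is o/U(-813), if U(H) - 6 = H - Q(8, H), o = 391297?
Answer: -391297/815 ≈ -480.12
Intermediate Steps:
U(H) = -2 + H (U(H) = 6 + (H - 1*8) = 6 + (H - 8) = 6 + (-8 + H) = -2 + H)
o/U(-813) = 391297/(-2 - 813) = 391297/(-815) = 391297*(-1/815) = -391297/815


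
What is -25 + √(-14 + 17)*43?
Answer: -25 + 43*√3 ≈ 49.478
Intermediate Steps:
-25 + √(-14 + 17)*43 = -25 + √3*43 = -25 + 43*√3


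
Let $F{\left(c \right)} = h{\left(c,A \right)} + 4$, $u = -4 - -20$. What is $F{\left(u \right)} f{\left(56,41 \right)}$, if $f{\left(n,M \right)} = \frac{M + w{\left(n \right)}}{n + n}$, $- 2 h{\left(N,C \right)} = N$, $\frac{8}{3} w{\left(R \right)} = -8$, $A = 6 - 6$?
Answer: $- \frac{19}{14} \approx -1.3571$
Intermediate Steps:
$A = 0$ ($A = 6 - 6 = 0$)
$w{\left(R \right)} = -3$ ($w{\left(R \right)} = \frac{3}{8} \left(-8\right) = -3$)
$u = 16$ ($u = -4 + 20 = 16$)
$h{\left(N,C \right)} = - \frac{N}{2}$
$F{\left(c \right)} = 4 - \frac{c}{2}$ ($F{\left(c \right)} = - \frac{c}{2} + 4 = 4 - \frac{c}{2}$)
$f{\left(n,M \right)} = \frac{-3 + M}{2 n}$ ($f{\left(n,M \right)} = \frac{M - 3}{n + n} = \frac{-3 + M}{2 n}$)
$F{\left(u \right)} f{\left(56,41 \right)} = \left(4 - 8\right) \frac{-3 + 41}{2 \cdot 56} = \left(4 - 8\right) \frac{1}{2} \cdot \frac{1}{56} \cdot 38 = \left(-4\right) \frac{19}{56} = - \frac{19}{14}$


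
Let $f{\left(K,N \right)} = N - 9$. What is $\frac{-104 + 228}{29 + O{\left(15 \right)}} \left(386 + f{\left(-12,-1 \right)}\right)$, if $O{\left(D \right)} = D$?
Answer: $\frac{11656}{11} \approx 1059.6$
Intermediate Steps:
$f{\left(K,N \right)} = -9 + N$
$\frac{-104 + 228}{29 + O{\left(15 \right)}} \left(386 + f{\left(-12,-1 \right)}\right) = \frac{-104 + 228}{29 + 15} \left(386 - 10\right) = \frac{124}{44} \left(386 - 10\right) = 124 \cdot \frac{1}{44} \cdot 376 = \frac{31}{11} \cdot 376 = \frac{11656}{11}$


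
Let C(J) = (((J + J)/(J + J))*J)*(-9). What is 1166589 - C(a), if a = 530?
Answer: 1171359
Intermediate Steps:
C(J) = -9*J (C(J) = (((2*J)/((2*J)))*J)*(-9) = (((2*J)*(1/(2*J)))*J)*(-9) = (1*J)*(-9) = J*(-9) = -9*J)
1166589 - C(a) = 1166589 - (-9)*530 = 1166589 - 1*(-4770) = 1166589 + 4770 = 1171359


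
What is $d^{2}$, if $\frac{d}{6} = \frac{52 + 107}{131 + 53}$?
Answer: $\frac{227529}{8464} \approx 26.882$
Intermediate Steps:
$d = \frac{477}{92}$ ($d = 6 \frac{52 + 107}{131 + 53} = 6 \cdot \frac{159}{184} = \frac{477}{92} \approx 5.1848$)
$d^{2} = \left(\frac{477}{92}\right)^{2} = \frac{227529}{8464}$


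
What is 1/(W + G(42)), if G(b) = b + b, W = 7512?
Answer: 1/7596 ≈ 0.00013165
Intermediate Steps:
G(b) = 2*b
1/(W + G(42)) = 1/(7512 + 2*42) = 1/(7512 + 84) = 1/7596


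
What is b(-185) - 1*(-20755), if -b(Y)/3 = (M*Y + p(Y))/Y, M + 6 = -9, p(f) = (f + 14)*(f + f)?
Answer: 21826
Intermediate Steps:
p(f) = 2*f*(14 + f) (p(f) = (14 + f)*(2*f) = 2*f*(14 + f))
M = -15 (M = -6 - 9 = -15)
b(Y) = -3*(-15*Y + 2*Y*(14 + Y))/Y
b(-185) - 1*(-20755) = (-39 - 6*(-185)) - 1*(-20755) = (-39 + 1110) + 20755 = 1071 + 20755 = 21826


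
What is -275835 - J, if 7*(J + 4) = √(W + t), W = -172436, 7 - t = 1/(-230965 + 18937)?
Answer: -275831 - I*√1937924047015077/742098 ≈ -2.7583e+5 - 59.321*I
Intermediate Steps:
t = 1484197/212028 (t = 7 - 1/(-230965 + 18937) = 7 - 1/(-212028) = 7 - 1*(-1/212028) = 7 + 1/212028 = 1484197/212028 ≈ 7.0000)
J = -4 + I*√1937924047015077/742098 (J = -4 + √(-172436 + 1484197/212028)/7 = -4 + √(-36559776011/212028)/7 = -4 + (I*√1937924047015077/106014)/7 = -4 + I*√1937924047015077/742098 ≈ -4.0 + 59.321*I)
-275835 - J = -275835 - (-4 + I*√1937924047015077/742098) = -275835 + (4 - I*√1937924047015077/742098) = -275831 - I*√1937924047015077/742098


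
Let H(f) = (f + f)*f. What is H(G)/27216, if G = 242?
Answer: 14641/3402 ≈ 4.3036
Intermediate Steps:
H(f) = 2*f**2 (H(f) = (2*f)*f = 2*f**2)
H(G)/27216 = (2*242**2)/27216 = (2*58564)*(1/27216) = 117128*(1/27216) = 14641/3402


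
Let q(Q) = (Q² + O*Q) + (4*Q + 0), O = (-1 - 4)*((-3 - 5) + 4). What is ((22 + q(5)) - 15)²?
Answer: 23104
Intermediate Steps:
O = 20 (O = -5*(-8 + 4) = -5*(-4) = 20)
q(Q) = Q² + 24*Q (q(Q) = (Q² + 20*Q) + (4*Q + 0) = (Q² + 20*Q) + 4*Q = Q² + 24*Q)
((22 + q(5)) - 15)² = ((22 + 5*(24 + 5)) - 15)² = ((22 + 5*29) - 15)² = ((22 + 145) - 15)² = (167 - 15)² = 152² = 23104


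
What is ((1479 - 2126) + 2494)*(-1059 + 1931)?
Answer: 1610584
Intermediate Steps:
((1479 - 2126) + 2494)*(-1059 + 1931) = (-647 + 2494)*872 = 1847*872 = 1610584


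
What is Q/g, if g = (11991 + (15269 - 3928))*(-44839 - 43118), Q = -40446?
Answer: 2247/114011818 ≈ 1.9708e-5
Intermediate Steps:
g = -2052212724 (g = (11991 + 11341)*(-87957) = 23332*(-87957) = -2052212724)
Q/g = -40446/(-2052212724) = -40446*(-1/2052212724) = 2247/114011818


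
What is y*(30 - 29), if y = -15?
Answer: -15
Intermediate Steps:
y*(30 - 29) = -15*(30 - 29) = -15*1 = -15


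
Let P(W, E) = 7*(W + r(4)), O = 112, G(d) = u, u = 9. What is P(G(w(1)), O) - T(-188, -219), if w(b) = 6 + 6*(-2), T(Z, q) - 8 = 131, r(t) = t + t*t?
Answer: 64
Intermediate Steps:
r(t) = t + t²
T(Z, q) = 139 (T(Z, q) = 8 + 131 = 139)
w(b) = -6 (w(b) = 6 - 12 = -6)
G(d) = 9
P(W, E) = 140 + 7*W (P(W, E) = 7*(W + 4*(1 + 4)) = 7*(W + 4*5) = 7*(W + 20) = 7*(20 + W) = 140 + 7*W)
P(G(w(1)), O) - T(-188, -219) = (140 + 7*9) - 1*139 = (140 + 63) - 139 = 203 - 139 = 64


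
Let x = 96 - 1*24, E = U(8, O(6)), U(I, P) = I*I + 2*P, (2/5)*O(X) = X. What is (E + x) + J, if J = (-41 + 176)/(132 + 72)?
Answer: 11333/68 ≈ 166.66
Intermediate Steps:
O(X) = 5*X/2
U(I, P) = I² + 2*P
E = 94 (E = 8² + 2*((5/2)*6) = 64 + 2*15 = 64 + 30 = 94)
x = 72 (x = 96 - 24 = 72)
J = 45/68 (J = 135/204 = 135*(1/204) = 45/68 ≈ 0.66177)
(E + x) + J = (94 + 72) + 45/68 = 166 + 45/68 = 11333/68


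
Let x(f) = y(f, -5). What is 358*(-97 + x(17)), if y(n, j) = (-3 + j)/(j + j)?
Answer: -172198/5 ≈ -34440.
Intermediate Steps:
y(n, j) = (-3 + j)/(2*j) (y(n, j) = (-3 + j)/((2*j)) = (-3 + j)*(1/(2*j)) = (-3 + j)/(2*j))
x(f) = ⅘ (x(f) = (½)*(-3 - 5)/(-5) = (½)*(-⅕)*(-8) = ⅘)
358*(-97 + x(17)) = 358*(-97 + ⅘) = 358*(-481/5) = -172198/5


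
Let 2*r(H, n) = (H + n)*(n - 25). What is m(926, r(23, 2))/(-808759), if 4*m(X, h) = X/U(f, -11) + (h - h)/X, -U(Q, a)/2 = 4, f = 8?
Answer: 463/12940144 ≈ 3.5780e-5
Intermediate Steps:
U(Q, a) = -8 (U(Q, a) = -2*4 = -8)
r(H, n) = (-25 + n)*(H + n)/2 (r(H, n) = ((H + n)*(n - 25))/2 = ((H + n)*(-25 + n))/2 = ((-25 + n)*(H + n))/2 = (-25 + n)*(H + n)/2)
m(X, h) = -X/32 (m(X, h) = (X/(-8) + (h - h)/X)/4 = (X*(-⅛) + 0/X)/4 = (-X/8 + 0)/4 = (-X/8)/4 = -X/32)
m(926, r(23, 2))/(-808759) = -1/32*926/(-808759) = -463/16*(-1/808759) = 463/12940144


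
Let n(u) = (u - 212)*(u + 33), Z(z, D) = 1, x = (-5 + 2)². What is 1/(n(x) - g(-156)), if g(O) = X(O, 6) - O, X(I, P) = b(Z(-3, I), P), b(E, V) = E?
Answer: -1/8683 ≈ -0.00011517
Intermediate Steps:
x = 9 (x = (-3)² = 9)
X(I, P) = 1
g(O) = 1 - O
n(u) = (-212 + u)*(33 + u)
1/(n(x) - g(-156)) = 1/((-6996 + 9² - 179*9) - (1 - 1*(-156))) = 1/((-6996 + 81 - 1611) - (1 + 156)) = 1/(-8526 - 1*157) = 1/(-8526 - 157) = 1/(-8683) = -1/8683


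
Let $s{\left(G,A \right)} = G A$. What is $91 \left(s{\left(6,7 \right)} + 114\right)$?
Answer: $14196$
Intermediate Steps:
$s{\left(G,A \right)} = A G$
$91 \left(s{\left(6,7 \right)} + 114\right) = 91 \left(7 \cdot 6 + 114\right) = 91 \left(42 + 114\right) = 91 \cdot 156 = 14196$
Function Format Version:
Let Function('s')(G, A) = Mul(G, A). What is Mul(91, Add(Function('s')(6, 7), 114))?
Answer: 14196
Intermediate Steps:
Function('s')(G, A) = Mul(A, G)
Mul(91, Add(Function('s')(6, 7), 114)) = Mul(91, Add(Mul(7, 6), 114)) = Mul(91, Add(42, 114)) = Mul(91, 156) = 14196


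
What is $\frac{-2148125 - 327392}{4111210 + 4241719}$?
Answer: $- \frac{2475517}{8352929} \approx -0.29637$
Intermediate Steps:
$\frac{-2148125 - 327392}{4111210 + 4241719} = - \frac{2475517}{8352929}$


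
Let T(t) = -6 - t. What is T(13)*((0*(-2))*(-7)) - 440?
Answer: -440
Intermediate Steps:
T(13)*((0*(-2))*(-7)) - 440 = (-6 - 1*13)*((0*(-2))*(-7)) - 440 = (-6 - 13)*(0*(-7)) - 440 = -19*0 - 440 = 0 - 440 = -440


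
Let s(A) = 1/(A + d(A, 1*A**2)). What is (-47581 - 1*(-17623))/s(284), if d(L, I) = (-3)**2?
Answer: -8777694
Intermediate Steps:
d(L, I) = 9
s(A) = 1/(9 + A) (s(A) = 1/(A + 9) = 1/(9 + A))
(-47581 - 1*(-17623))/s(284) = (-47581 - 1*(-17623))/(1/(9 + 284)) = (-47581 + 17623)/(1/293) = -29958/1/293 = -29958*293 = -8777694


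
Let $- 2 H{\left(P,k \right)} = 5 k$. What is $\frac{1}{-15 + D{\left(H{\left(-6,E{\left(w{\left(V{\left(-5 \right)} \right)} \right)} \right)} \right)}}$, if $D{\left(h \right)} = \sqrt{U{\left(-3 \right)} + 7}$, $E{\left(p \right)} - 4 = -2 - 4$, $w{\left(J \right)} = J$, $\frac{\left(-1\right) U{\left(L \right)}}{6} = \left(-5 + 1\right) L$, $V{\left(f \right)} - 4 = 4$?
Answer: $- \frac{3}{58} - \frac{i \sqrt{65}}{290} \approx -0.051724 - 0.027801 i$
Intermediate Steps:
$V{\left(f \right)} = 8$ ($V{\left(f \right)} = 4 + 4 = 8$)
$U{\left(L \right)} = 24 L$ ($U{\left(L \right)} = - 6 \left(-5 + 1\right) L = - 6 \left(- 4 L\right) = 24 L$)
$E{\left(p \right)} = -2$ ($E{\left(p \right)} = 4 - 6 = -2$)
$H{\left(P,k \right)} = - \frac{5 k}{2}$
$D{\left(h \right)} = i \sqrt{65}$ ($D{\left(h \right)} = \sqrt{24 \left(-3\right) + 7} = \sqrt{-72 + 7} = \sqrt{-65} = i \sqrt{65}$)
$\frac{1}{-15 + D{\left(H{\left(-6,E{\left(w{\left(V{\left(-5 \right)} \right)} \right)} \right)} \right)}} = \frac{1}{-15 + i \sqrt{65}}$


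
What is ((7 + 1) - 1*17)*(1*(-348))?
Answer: 3132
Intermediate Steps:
((7 + 1) - 1*17)*(1*(-348)) = (8 - 17)*(-348) = -9*(-348) = 3132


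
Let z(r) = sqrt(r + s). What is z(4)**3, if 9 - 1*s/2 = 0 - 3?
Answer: 56*sqrt(7) ≈ 148.16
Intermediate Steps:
s = 24 (s = 18 - 2*(0 - 3) = 18 - 2*(-3) = 18 + 6 = 24)
z(r) = sqrt(24 + r) (z(r) = sqrt(r + 24) = sqrt(24 + r))
z(4)**3 = (sqrt(24 + 4))**3 = (sqrt(28))**3 = (2*sqrt(7))**3 = 56*sqrt(7)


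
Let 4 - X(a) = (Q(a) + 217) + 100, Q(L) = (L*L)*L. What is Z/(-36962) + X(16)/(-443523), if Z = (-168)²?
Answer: -6177513847/8196748563 ≈ -0.75365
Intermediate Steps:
Z = 28224
Q(L) = L³ (Q(L) = L²*L = L³)
X(a) = -313 - a³ (X(a) = 4 - ((a³ + 217) + 100) = 4 - ((217 + a³) + 100) = 4 - (317 + a³) = 4 + (-317 - a³) = -313 - a³)
Z/(-36962) + X(16)/(-443523) = 28224/(-36962) + (-313 - 1*16³)/(-443523) = 28224*(-1/36962) + (-313 - 1*4096)*(-1/443523) = -14112/18481 + (-313 - 4096)*(-1/443523) = -14112/18481 - 4409*(-1/443523) = -14112/18481 + 4409/443523 = -6177513847/8196748563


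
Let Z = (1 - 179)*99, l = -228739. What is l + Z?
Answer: -246361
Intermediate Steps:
Z = -17622 (Z = -178*99 = -17622)
l + Z = -228739 - 17622 = -246361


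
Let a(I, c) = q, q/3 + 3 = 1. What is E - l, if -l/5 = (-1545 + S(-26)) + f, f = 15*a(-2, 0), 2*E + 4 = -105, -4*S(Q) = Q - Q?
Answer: -16459/2 ≈ -8229.5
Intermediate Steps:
S(Q) = 0 (S(Q) = -(Q - Q)/4 = -1/4*0 = 0)
q = -6 (q = -9 + 3*1 = -9 + 3 = -6)
E = -109/2 (E = -2 + (1/2)*(-105) = -2 - 105/2 = -109/2 ≈ -54.500)
a(I, c) = -6
f = -90 (f = 15*(-6) = -90)
l = 8175 (l = -5*((-1545 + 0) - 90) = -5*(-1545 - 90) = -5*(-1635) = 8175)
E - l = -109/2 - 1*8175 = -109/2 - 8175 = -16459/2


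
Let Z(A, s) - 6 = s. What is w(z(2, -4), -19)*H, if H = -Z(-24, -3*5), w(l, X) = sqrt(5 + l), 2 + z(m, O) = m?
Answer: 9*sqrt(5) ≈ 20.125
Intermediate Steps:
z(m, O) = -2 + m
Z(A, s) = 6 + s
H = 9 (H = -(6 - 3*5) = -(6 - 15) = -1*(-9) = 9)
w(z(2, -4), -19)*H = sqrt(5 + (-2 + 2))*9 = sqrt(5 + 0)*9 = sqrt(5)*9 = 9*sqrt(5)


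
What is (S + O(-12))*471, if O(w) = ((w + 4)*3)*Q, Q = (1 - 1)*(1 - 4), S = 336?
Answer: 158256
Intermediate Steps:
Q = 0 (Q = 0*(-3) = 0)
O(w) = 0 (O(w) = ((w + 4)*3)*0 = ((4 + w)*3)*0 = (12 + 3*w)*0 = 0)
(S + O(-12))*471 = (336 + 0)*471 = 336*471 = 158256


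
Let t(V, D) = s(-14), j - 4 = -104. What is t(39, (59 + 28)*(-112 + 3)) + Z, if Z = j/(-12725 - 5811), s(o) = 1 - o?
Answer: 69535/4634 ≈ 15.005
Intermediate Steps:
j = -100 (j = 4 - 104 = -100)
t(V, D) = 15 (t(V, D) = 1 - 1*(-14) = 1 + 14 = 15)
Z = 25/4634 (Z = -100/(-12725 - 5811) = -100/(-18536) = -100*(-1/18536) = 25/4634 ≈ 0.0053949)
t(39, (59 + 28)*(-112 + 3)) + Z = 15 + 25/4634 = 69535/4634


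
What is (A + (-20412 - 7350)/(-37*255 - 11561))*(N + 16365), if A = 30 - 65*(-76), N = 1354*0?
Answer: 854072019465/10498 ≈ 8.1356e+7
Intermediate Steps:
N = 0
A = 4970 (A = 30 + 4940 = 4970)
(A + (-20412 - 7350)/(-37*255 - 11561))*(N + 16365) = (4970 + (-20412 - 7350)/(-37*255 - 11561))*(0 + 16365) = (4970 - 27762/(-9435 - 11561))*16365 = (4970 - 27762/(-20996))*16365 = (4970 - 27762*(-1/20996))*16365 = (4970 + 13881/10498)*16365 = (52188941/10498)*16365 = 854072019465/10498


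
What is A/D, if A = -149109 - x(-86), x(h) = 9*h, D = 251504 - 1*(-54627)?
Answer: -148335/306131 ≈ -0.48455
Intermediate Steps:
D = 306131 (D = 251504 + 54627 = 306131)
A = -148335 (A = -149109 - 9*(-86) = -149109 - 1*(-774) = -149109 + 774 = -148335)
A/D = -148335/306131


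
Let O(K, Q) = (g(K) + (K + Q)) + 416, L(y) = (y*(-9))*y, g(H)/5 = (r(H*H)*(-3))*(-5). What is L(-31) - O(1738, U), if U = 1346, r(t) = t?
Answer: -226560449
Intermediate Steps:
g(H) = 75*H² (g(H) = 5*(((H*H)*(-3))*(-5)) = 5*((H²*(-3))*(-5)) = 5*(-3*H²*(-5)) = 5*(15*H²) = 75*H²)
L(y) = -9*y² (L(y) = (-9*y)*y = -9*y²)
O(K, Q) = 416 + K + Q + 75*K² (O(K, Q) = (75*K² + (K + Q)) + 416 = (K + Q + 75*K²) + 416 = 416 + K + Q + 75*K²)
L(-31) - O(1738, U) = -9*(-31)² - (416 + 1738 + 1346 + 75*1738²) = -9*961 - (416 + 1738 + 1346 + 75*3020644) = -8649 - (416 + 1738 + 1346 + 226548300) = -8649 - 1*226551800 = -8649 - 226551800 = -226560449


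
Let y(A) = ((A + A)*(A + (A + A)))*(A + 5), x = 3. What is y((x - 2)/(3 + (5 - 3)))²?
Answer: 24336/15625 ≈ 1.5575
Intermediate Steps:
y(A) = 6*A²*(5 + A) (y(A) = ((2*A)*(A + 2*A))*(5 + A) = ((2*A)*(3*A))*(5 + A) = (6*A²)*(5 + A) = 6*A²*(5 + A))
y((x - 2)/(3 + (5 - 3)))² = (6*((3 - 2)/(3 + (5 - 3)))²*(5 + (3 - 2)/(3 + (5 - 3))))² = (6*(1/(3 + 2))²*(5 + 1/(3 + 2)))² = (6*(1/5)²*(5 + 1/5))² = (6*(1*(⅕))²*(5 + 1*(⅕)))² = (6*(⅕)²*(5 + ⅕))² = (6*(1/25)*(26/5))² = (156/125)² = 24336/15625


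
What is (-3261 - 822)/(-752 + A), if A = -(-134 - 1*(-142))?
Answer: 4083/760 ≈ 5.3724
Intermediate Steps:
A = -8 (A = -(-134 + 142) = -1*8 = -8)
(-3261 - 822)/(-752 + A) = (-3261 - 822)/(-752 - 8) = -4083/(-760) = -4083*(-1/760) = 4083/760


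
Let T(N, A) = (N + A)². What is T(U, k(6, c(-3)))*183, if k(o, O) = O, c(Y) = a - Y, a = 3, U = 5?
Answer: 22143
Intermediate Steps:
c(Y) = 3 - Y
T(N, A) = (A + N)²
T(U, k(6, c(-3)))*183 = ((3 - 1*(-3)) + 5)²*183 = ((3 + 3) + 5)²*183 = (6 + 5)²*183 = 11²*183 = 121*183 = 22143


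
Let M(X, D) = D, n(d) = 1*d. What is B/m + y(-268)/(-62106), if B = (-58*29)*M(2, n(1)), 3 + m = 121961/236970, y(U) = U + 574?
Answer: 4125708186141/6096211099 ≈ 676.77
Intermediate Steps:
y(U) = 574 + U
n(d) = d
m = -588949/236970 (m = -3 + 121961/236970 = -588949/236970 ≈ -2.4853)
B = -1682 (B = -58*29*1 = -1682*1 = -1682)
B/m + y(-268)/(-62106) = -1682/(-588949/236970) + (574 - 268)/(-62106) = -1682*(-236970/588949) + 306*(-1/62106) = 398583540/588949 - 51/10351 = 4125708186141/6096211099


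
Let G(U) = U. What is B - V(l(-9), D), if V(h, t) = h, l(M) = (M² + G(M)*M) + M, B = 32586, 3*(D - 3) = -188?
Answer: 32433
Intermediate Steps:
D = -179/3 (D = 3 + (⅓)*(-188) = 3 - 188/3 = -179/3 ≈ -59.667)
l(M) = M + 2*M² (l(M) = (M² + M*M) + M = (M² + M²) + M = 2*M² + M = M + 2*M²)
B - V(l(-9), D) = 32586 - (-9)*(1 + 2*(-9)) = 32586 - (-9)*(1 - 18) = 32586 - (-9)*(-17) = 32586 - 1*153 = 32586 - 153 = 32433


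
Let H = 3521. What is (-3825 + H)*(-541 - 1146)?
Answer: 512848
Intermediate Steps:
(-3825 + H)*(-541 - 1146) = (-3825 + 3521)*(-541 - 1146) = -304*(-1687) = 512848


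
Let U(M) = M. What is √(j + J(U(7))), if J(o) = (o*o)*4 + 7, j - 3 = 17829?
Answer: √18035 ≈ 134.29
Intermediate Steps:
j = 17832 (j = 3 + 17829 = 17832)
J(o) = 7 + 4*o² (J(o) = o²*4 + 7 = 4*o² + 7 = 7 + 4*o²)
√(j + J(U(7))) = √(17832 + (7 + 4*7²)) = √(17832 + (7 + 4*49)) = √(17832 + (7 + 196)) = √(17832 + 203) = √18035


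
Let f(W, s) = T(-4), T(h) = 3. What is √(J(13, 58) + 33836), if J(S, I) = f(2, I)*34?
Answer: √33938 ≈ 184.22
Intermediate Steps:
f(W, s) = 3
J(S, I) = 102 (J(S, I) = 3*34 = 102)
√(J(13, 58) + 33836) = √(102 + 33836) = √33938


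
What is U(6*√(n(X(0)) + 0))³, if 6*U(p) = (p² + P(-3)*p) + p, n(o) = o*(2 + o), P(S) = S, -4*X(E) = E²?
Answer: 0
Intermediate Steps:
X(E) = -E²/4
U(p) = -p/3 + p²/6 (U(p) = ((p² - 3*p) + p)/6 = (p² - 2*p)/6 = -p/3 + p²/6)
U(6*√(n(X(0)) + 0))³ = ((6*√((-¼*0²)*(2 - ¼*0²) + 0))*(-2 + 6*√((-¼*0²)*(2 - ¼*0²) + 0))/6)³ = ((6*√((-¼*0)*(2 - ¼*0) + 0))*(-2 + 6*√((-¼*0)*(2 - ¼*0) + 0))/6)³ = ((6*√(0*(2 + 0) + 0))*(-2 + 6*√(0*(2 + 0) + 0))/6)³ = ((6*√(0*2 + 0))*(-2 + 6*√(0*2 + 0))/6)³ = ((6*√(0 + 0))*(-2 + 6*√(0 + 0))/6)³ = ((6*√0)*(-2 + 6*√0)/6)³ = ((6*0)*(-2 + 6*0)/6)³ = ((⅙)*0*(-2 + 0))³ = ((⅙)*0*(-2))³ = 0³ = 0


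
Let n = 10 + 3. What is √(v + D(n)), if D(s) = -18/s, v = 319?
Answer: √53677/13 ≈ 17.822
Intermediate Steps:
n = 13
√(v + D(n)) = √(319 - 18/13) = √(4129/13) = √53677/13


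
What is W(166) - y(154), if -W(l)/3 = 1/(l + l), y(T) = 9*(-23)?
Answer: 68721/332 ≈ 206.99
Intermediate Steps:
y(T) = -207
W(l) = -3/(2*l) (W(l) = -3/(l + l) = -3*1/(2*l) = -3/(2*l))
W(166) - y(154) = -3/2/166 - 1*(-207) = -3/2*1/166 + 207 = -3/332 + 207 = 68721/332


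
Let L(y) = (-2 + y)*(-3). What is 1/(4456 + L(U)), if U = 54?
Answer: 1/4300 ≈ 0.00023256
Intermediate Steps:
L(y) = 6 - 3*y
1/(4456 + L(U)) = 1/(4456 + (6 - 3*54)) = 1/(4456 + (6 - 162)) = 1/(4456 - 156) = 1/4300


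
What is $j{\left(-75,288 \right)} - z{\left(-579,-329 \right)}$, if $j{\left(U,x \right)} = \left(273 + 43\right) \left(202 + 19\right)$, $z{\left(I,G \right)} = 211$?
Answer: $69625$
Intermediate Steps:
$j{\left(U,x \right)} = 69836$ ($j{\left(U,x \right)} = 316 \cdot 221 = 69836$)
$j{\left(-75,288 \right)} - z{\left(-579,-329 \right)} = 69836 - 211 = 69625$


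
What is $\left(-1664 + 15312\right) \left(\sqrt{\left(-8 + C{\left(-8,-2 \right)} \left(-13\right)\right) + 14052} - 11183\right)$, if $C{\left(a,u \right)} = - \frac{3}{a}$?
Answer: $-152625584 + 3412 \sqrt{224626} \approx -1.5101 \cdot 10^{8}$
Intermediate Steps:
$\left(-1664 + 15312\right) \left(\sqrt{\left(-8 + C{\left(-8,-2 \right)} \left(-13\right)\right) + 14052} - 11183\right) = \left(-1664 + 15312\right) \left(\sqrt{\left(-8 + - \frac{3}{-8} \left(-13\right)\right) + 14052} - 11183\right) = 13648 \left(\sqrt{\left(-8 + \left(-3\right) \left(- \frac{1}{8}\right) \left(-13\right)\right) + 14052} - 11183\right) = 13648 \left(\sqrt{\left(-8 + \frac{3}{8} \left(-13\right)\right) + 14052} - 11183\right) = 13648 \left(\sqrt{\left(-8 - \frac{39}{8}\right) + 14052} - 11183\right) = 13648 \left(\sqrt{- \frac{103}{8} + 14052} - 11183\right) = 13648 \left(\sqrt{\frac{112313}{8}} - 11183\right) = 13648 \left(\frac{\sqrt{224626}}{4} - 11183\right) = 13648 \left(-11183 + \frac{\sqrt{224626}}{4}\right) = -152625584 + 3412 \sqrt{224626}$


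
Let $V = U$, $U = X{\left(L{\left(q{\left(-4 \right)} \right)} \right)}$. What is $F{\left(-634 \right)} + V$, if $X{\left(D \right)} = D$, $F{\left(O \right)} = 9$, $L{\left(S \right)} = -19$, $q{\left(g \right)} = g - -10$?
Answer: $-10$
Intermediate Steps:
$q{\left(g \right)} = 10 + g$ ($q{\left(g \right)} = g + 10 = 10 + g$)
$U = -19$
$V = -19$
$F{\left(-634 \right)} + V = 9 - 19 = -10$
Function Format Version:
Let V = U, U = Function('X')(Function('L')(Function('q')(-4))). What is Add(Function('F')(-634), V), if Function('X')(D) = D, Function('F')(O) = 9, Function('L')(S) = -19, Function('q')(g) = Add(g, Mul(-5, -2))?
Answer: -10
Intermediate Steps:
Function('q')(g) = Add(10, g) (Function('q')(g) = Add(g, 10) = Add(10, g))
U = -19
V = -19
Add(Function('F')(-634), V) = Add(9, -19) = -10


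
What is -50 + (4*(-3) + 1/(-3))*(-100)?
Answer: 3550/3 ≈ 1183.3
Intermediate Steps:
-50 + (4*(-3) + 1/(-3))*(-100) = -50 + (-12 - ⅓)*(-100) = -50 - 37/3*(-100) = -50 + 3700/3 = 3550/3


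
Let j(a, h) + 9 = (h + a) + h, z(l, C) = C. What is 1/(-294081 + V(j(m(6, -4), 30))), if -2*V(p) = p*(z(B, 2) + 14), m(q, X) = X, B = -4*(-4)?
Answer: -1/294457 ≈ -3.3961e-6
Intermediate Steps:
B = 16
j(a, h) = -9 + a + 2*h (j(a, h) = -9 + ((h + a) + h) = -9 + ((a + h) + h) = -9 + (a + 2*h) = -9 + a + 2*h)
V(p) = -8*p (V(p) = -p*(2 + 14)/2 = -p*16/2 = -8*p)
1/(-294081 + V(j(m(6, -4), 30))) = 1/(-294081 - 8*(-9 - 4 + 2*30)) = 1/(-294081 - 8*(-9 - 4 + 60)) = 1/(-294081 - 8*47) = 1/(-294081 - 376) = 1/(-294457) = -1/294457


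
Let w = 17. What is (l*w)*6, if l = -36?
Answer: -3672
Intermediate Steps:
(l*w)*6 = -36*17*6 = -612*6 = -3672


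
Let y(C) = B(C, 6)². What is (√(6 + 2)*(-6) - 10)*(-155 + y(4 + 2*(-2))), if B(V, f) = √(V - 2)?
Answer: 1570 + 1884*√2 ≈ 4234.4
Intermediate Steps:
B(V, f) = √(-2 + V)
y(C) = -2 + C (y(C) = (√(-2 + C))² = -2 + C)
(√(6 + 2)*(-6) - 10)*(-155 + y(4 + 2*(-2))) = (√(6 + 2)*(-6) - 10)*(-155 + (-2 + (4 + 2*(-2)))) = (√8*(-6) - 10)*(-155 + (-2 + (4 - 4))) = ((2*√2)*(-6) - 10)*(-155 + (-2 + 0)) = (-12*√2 - 10)*(-155 - 2) = (-10 - 12*√2)*(-157) = 1570 + 1884*√2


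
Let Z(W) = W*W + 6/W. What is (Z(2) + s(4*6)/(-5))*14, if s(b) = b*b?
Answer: -7574/5 ≈ -1514.8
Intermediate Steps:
s(b) = b**2
Z(W) = W**2 + 6/W
(Z(2) + s(4*6)/(-5))*14 = ((6 + 2**3)/2 + (4*6)**2/(-5))*14 = ((6 + 8)/2 + 24**2*(-1/5))*14 = ((1/2)*14 + 576*(-1/5))*14 = (7 - 576/5)*14 = -541/5*14 = -7574/5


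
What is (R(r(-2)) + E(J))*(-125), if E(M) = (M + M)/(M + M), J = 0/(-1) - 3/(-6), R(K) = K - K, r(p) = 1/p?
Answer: -125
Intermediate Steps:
R(K) = 0
J = ½ (J = 0*(-1) - 3*(-⅙) = 0 + ½ = ½ ≈ 0.50000)
E(M) = 1 (E(M) = (2*M)/((2*M)) = (2*M)*(1/(2*M)) = 1)
(R(r(-2)) + E(J))*(-125) = (0 + 1)*(-125) = 1*(-125) = -125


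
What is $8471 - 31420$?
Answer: $-22949$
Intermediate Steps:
$8471 - 31420 = -22949$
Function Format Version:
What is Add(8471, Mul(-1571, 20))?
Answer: -22949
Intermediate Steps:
Add(8471, Mul(-1571, 20)) = Add(8471, -31420) = -22949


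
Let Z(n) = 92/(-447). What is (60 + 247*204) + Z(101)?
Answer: 22550164/447 ≈ 50448.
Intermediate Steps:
Z(n) = -92/447 (Z(n) = 92*(-1/447) = -92/447)
(60 + 247*204) + Z(101) = (60 + 247*204) - 92/447 = (60 + 50388) - 92/447 = 50448 - 92/447 = 22550164/447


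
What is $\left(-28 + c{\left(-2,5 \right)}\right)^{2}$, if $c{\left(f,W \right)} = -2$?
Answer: $900$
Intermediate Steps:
$\left(-28 + c{\left(-2,5 \right)}\right)^{2} = \left(-28 - 2\right)^{2} = \left(-30\right)^{2} = 900$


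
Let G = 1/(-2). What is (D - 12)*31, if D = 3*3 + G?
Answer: -217/2 ≈ -108.50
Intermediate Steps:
G = -½ ≈ -0.50000
D = 17/2 (D = 3*3 - ½ = 9 - ½ = 17/2 ≈ 8.5000)
(D - 12)*31 = (17/2 - 12)*31 = -7/2*31 = -217/2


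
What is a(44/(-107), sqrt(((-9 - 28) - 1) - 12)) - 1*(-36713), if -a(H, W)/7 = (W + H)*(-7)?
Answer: 3926135/107 + 245*I*sqrt(2) ≈ 36693.0 + 346.48*I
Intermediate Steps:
a(H, W) = 49*H + 49*W (a(H, W) = -7*(W + H)*(-7) = -7*(H + W)*(-7) = -7*(-7*H - 7*W) = 49*H + 49*W)
a(44/(-107), sqrt(((-9 - 28) - 1) - 12)) - 1*(-36713) = (49*(44/(-107)) + 49*sqrt(((-9 - 28) - 1) - 12)) - 1*(-36713) = (49*(44*(-1/107)) + 49*sqrt((-37 - 1) - 12)) + 36713 = (49*(-44/107) + 49*sqrt(-38 - 12)) + 36713 = (-2156/107 + 49*sqrt(-50)) + 36713 = (-2156/107 + 49*(5*I*sqrt(2))) + 36713 = (-2156/107 + 245*I*sqrt(2)) + 36713 = 3926135/107 + 245*I*sqrt(2)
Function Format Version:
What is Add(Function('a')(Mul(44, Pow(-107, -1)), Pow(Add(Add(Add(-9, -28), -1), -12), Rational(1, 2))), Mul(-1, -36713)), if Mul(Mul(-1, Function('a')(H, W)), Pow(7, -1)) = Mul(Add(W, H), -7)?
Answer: Add(Rational(3926135, 107), Mul(245, I, Pow(2, Rational(1, 2)))) ≈ Add(36693., Mul(346.48, I))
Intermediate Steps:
Function('a')(H, W) = Add(Mul(49, H), Mul(49, W)) (Function('a')(H, W) = Mul(-7, Mul(Add(W, H), -7)) = Mul(-7, Mul(Add(H, W), -7)) = Mul(-7, Add(Mul(-7, H), Mul(-7, W))) = Add(Mul(49, H), Mul(49, W)))
Add(Function('a')(Mul(44, Pow(-107, -1)), Pow(Add(Add(Add(-9, -28), -1), -12), Rational(1, 2))), Mul(-1, -36713)) = Add(Add(Mul(49, Mul(44, Pow(-107, -1))), Mul(49, Pow(Add(Add(Add(-9, -28), -1), -12), Rational(1, 2)))), Mul(-1, -36713)) = Add(Add(Mul(49, Mul(44, Rational(-1, 107))), Mul(49, Pow(Add(Add(-37, -1), -12), Rational(1, 2)))), 36713) = Add(Add(Mul(49, Rational(-44, 107)), Mul(49, Pow(Add(-38, -12), Rational(1, 2)))), 36713) = Add(Add(Rational(-2156, 107), Mul(49, Pow(-50, Rational(1, 2)))), 36713) = Add(Add(Rational(-2156, 107), Mul(49, Mul(5, I, Pow(2, Rational(1, 2))))), 36713) = Add(Add(Rational(-2156, 107), Mul(245, I, Pow(2, Rational(1, 2)))), 36713) = Add(Rational(3926135, 107), Mul(245, I, Pow(2, Rational(1, 2))))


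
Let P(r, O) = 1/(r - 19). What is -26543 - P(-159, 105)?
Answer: -4724653/178 ≈ -26543.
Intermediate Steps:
P(r, O) = 1/(-19 + r)
-26543 - P(-159, 105) = -26543 - 1/(-19 - 159) = -26543 - 1/(-178) = -26543 - 1*(-1/178) = -26543 + 1/178 = -4724653/178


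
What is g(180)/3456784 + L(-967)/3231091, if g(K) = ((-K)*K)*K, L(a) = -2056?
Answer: -1178176866244/698073979459 ≈ -1.6878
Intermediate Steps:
g(K) = -K**3 (g(K) = (-K**2)*K = -K**3)
g(180)/3456784 + L(-967)/3231091 = -1*180**3/3456784 - 2056/3231091 = -1*5832000*(1/3456784) - 2056*1/3231091 = -5832000*1/3456784 - 2056/3231091 = -364500/216049 - 2056/3231091 = -1178176866244/698073979459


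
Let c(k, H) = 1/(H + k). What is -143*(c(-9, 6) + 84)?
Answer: -35893/3 ≈ -11964.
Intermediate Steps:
-143*(c(-9, 6) + 84) = -143*(1/(6 - 9) + 84) = -143*(1/(-3) + 84) = -143*(-1/3 + 84) = -143*251/3 = -35893/3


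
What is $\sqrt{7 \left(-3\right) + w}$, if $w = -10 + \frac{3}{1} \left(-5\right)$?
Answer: $i \sqrt{46} \approx 6.7823 i$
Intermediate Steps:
$w = -25$ ($w = -10 + 3 \cdot 1 \left(-5\right) = -10 + 3 \left(-5\right) = -10 - 15 = -25$)
$\sqrt{7 \left(-3\right) + w} = \sqrt{7 \left(-3\right) - 25} = \sqrt{-21 - 25} = \sqrt{-46} = i \sqrt{46}$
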